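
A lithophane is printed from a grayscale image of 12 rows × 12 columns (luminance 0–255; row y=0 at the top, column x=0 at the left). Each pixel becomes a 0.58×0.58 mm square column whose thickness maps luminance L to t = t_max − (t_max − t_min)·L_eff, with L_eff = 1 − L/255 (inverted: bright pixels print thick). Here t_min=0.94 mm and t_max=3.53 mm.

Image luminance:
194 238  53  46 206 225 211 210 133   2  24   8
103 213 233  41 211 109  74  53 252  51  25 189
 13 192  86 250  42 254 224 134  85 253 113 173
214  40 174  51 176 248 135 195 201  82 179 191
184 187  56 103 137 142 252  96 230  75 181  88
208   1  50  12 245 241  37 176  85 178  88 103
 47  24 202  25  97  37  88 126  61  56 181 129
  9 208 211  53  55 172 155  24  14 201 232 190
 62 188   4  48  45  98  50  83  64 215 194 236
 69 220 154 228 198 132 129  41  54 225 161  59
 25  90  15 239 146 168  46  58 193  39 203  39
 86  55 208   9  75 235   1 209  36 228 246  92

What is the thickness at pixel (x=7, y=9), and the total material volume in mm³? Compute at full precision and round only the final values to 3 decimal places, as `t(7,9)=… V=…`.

span = t_max - t_min = 3.53 - 0.94 = 2.590
L(7,9) = 41, L_eff = 1 - 41/255 = 0.839216 (inverted)
t(7,9) = 3.53 - 2.590·0.839216 = 1.356
Σt over all 12·12 pixels = 8180761/25500 ≈ 320.8141569
V = pitch²·Σt = 0.58²·8180761/25500 = 107.922

t(7,9)=1.356 V=107.922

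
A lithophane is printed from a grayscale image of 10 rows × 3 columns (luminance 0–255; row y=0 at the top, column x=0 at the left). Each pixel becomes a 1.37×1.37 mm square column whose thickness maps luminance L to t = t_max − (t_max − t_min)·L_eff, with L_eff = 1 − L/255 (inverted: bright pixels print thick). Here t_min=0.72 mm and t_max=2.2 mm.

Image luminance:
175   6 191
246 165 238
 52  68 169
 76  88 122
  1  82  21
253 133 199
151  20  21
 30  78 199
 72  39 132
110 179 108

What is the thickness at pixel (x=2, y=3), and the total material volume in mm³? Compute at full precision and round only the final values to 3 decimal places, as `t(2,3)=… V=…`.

t(2,3)=1.428 V=77.840

span = t_max - t_min = 2.2 - 0.72 = 1.480
L(2,3) = 122, L_eff = 1 - 122/255 = 0.521569 (inverted)
t(2,3) = 2.2 - 1.480·0.521569 = 1.428
Σt over all 10·3 pixels = 264388/6375 ≈ 41.4726275
V = pitch²·Σt = 1.37²·264388/6375 = 77.840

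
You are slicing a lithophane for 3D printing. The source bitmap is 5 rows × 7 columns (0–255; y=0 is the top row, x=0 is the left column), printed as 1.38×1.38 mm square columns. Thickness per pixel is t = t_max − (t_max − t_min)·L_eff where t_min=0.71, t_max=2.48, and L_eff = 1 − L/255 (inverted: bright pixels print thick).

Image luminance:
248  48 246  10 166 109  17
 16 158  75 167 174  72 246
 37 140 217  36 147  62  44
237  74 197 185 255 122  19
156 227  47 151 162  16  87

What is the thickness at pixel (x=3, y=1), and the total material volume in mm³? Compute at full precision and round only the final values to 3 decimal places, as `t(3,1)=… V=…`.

t(3,1)=1.869 V=105.090

span = t_max - t_min = 2.48 - 0.71 = 1.770
L(3,1) = 167, L_eff = 1 - 167/255 = 0.345098 (inverted)
t(3,1) = 2.48 - 1.770·0.345098 = 1.869
Σt over all 5·7 pixels = 93811/1700 ≈ 55.1829412
V = pitch²·Σt = 1.38²·93811/1700 = 105.090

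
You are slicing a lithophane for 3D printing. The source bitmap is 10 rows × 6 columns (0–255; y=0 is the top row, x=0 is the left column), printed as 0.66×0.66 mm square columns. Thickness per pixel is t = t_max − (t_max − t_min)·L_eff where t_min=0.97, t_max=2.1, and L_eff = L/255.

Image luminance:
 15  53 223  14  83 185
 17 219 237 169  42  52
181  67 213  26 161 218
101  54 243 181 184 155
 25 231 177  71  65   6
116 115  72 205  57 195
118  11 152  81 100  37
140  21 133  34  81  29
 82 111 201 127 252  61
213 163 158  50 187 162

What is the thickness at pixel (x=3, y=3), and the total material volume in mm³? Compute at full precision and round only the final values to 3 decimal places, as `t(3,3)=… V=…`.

t(3,3)=1.298 V=41.119

span = t_max - t_min = 2.1 - 0.97 = 1.130
L(3,3) = 181, L_eff = 181/255 = 0.709804
t(3,3) = 2.1 - 1.130·0.709804 = 1.298
Σt over all 10·6 pixels = 601771/6375 ≈ 94.3954510
V = pitch²·Σt = 0.66²·601771/6375 = 41.119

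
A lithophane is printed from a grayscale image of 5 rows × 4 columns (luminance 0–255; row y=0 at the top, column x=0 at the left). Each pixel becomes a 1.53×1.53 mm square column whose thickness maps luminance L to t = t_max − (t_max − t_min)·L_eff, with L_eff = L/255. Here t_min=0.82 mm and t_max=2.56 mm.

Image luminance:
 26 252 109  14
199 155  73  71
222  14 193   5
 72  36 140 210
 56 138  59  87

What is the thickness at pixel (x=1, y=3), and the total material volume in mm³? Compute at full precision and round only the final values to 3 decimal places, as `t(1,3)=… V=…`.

span = t_max - t_min = 2.56 - 0.82 = 1.740
L(1,3) = 36, L_eff = 36/255 = 0.141176
t(1,3) = 2.56 - 1.740·0.141176 = 2.314
Σt over all 5·4 pixels = 155801/4250 ≈ 36.6590588
V = pitch²·Σt = 1.53²·155801/4250 = 85.815

t(1,3)=2.314 V=85.815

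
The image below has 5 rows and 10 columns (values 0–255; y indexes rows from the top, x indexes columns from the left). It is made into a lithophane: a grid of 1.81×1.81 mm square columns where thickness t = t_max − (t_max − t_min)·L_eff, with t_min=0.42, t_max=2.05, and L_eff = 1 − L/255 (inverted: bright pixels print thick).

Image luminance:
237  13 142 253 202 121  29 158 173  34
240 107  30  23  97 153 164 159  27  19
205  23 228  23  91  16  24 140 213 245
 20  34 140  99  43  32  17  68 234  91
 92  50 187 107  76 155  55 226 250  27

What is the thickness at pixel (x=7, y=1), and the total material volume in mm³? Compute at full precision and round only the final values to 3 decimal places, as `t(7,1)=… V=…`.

span = t_max - t_min = 2.05 - 0.42 = 1.630
L(7,1) = 159, L_eff = 1 - 159/255 = 0.376471 (inverted)
t(7,1) = 2.05 - 1.630·0.376471 = 1.436
Σt over all 5·10 pixels = 120583/2125 ≈ 56.7449412
V = pitch²·Σt = 1.81²·120583/2125 = 185.902

t(7,1)=1.436 V=185.902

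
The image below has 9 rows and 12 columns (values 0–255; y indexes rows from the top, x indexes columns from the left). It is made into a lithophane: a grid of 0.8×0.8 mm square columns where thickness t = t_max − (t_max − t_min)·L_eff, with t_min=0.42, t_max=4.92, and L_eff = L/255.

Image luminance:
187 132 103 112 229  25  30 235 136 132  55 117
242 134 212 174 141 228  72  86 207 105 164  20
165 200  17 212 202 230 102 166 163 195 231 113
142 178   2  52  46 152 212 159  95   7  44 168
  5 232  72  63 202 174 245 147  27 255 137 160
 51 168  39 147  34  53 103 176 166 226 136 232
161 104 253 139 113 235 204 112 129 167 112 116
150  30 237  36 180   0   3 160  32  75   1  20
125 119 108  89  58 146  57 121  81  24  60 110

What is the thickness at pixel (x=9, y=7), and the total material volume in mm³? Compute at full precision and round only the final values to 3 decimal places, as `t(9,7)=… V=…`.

span = t_max - t_min = 4.92 - 0.42 = 4.500
L(9,7) = 75, L_eff = 75/255 = 0.294118
t(9,7) = 4.92 - 4.500·0.294118 = 3.596
Σt over all 9·12 pixels = 123468/425 ≈ 290.5129412
V = pitch²·Σt = 0.8²·123468/425 = 185.928

t(9,7)=3.596 V=185.928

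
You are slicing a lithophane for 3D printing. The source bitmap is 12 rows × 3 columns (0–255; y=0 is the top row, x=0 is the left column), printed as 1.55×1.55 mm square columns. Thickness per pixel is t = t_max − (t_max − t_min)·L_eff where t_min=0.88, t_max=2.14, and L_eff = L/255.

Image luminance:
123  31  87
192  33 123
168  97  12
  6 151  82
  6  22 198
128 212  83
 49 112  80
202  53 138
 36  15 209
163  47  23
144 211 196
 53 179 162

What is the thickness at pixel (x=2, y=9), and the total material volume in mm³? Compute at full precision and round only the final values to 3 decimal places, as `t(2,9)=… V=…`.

span = t_max - t_min = 2.14 - 0.88 = 1.260
L(2,9) = 23, L_eff = 23/255 = 0.090196
t(2,9) = 2.14 - 1.260·0.090196 = 2.026
Σt over all 12·3 pixels = 123537/2125 ≈ 58.1350588
V = pitch²·Σt = 1.55²·123537/2125 = 139.669

t(2,9)=2.026 V=139.669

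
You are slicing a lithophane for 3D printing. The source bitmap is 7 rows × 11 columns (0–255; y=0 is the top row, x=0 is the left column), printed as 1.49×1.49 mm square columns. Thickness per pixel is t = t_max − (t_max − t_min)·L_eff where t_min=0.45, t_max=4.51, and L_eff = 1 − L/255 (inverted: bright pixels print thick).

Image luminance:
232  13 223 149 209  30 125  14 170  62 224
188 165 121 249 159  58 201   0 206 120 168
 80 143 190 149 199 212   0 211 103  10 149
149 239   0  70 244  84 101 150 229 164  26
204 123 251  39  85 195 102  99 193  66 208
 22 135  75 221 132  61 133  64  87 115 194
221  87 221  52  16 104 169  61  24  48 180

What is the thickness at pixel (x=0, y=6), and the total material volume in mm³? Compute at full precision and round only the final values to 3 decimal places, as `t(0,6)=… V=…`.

t(0,6)=3.969 V=429.518

span = t_max - t_min = 4.51 - 0.45 = 4.060
L(0,6) = 221, L_eff = 1 - 221/255 = 0.133333 (inverted)
t(0,6) = 4.51 - 4.060·0.133333 = 3.969
Σt over all 7·11 pixels = 65779/340 ≈ 193.4676471
V = pitch²·Σt = 1.49²·65779/340 = 429.518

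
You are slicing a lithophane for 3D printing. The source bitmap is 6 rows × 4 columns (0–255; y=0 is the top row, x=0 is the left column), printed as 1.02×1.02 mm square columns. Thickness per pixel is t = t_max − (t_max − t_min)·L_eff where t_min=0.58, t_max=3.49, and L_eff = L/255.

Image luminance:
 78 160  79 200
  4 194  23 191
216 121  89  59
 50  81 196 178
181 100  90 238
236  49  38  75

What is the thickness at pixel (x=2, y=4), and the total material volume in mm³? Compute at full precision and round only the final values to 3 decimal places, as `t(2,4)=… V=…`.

span = t_max - t_min = 3.49 - 0.58 = 2.910
L(2,4) = 90, L_eff = 90/255 = 0.352941
t(2,4) = 3.49 - 2.910·0.352941 = 2.463
Σt over all 6·4 pixels = 214069/4250 ≈ 50.3691765
V = pitch²·Σt = 1.02²·214069/4250 = 52.404

t(2,4)=2.463 V=52.404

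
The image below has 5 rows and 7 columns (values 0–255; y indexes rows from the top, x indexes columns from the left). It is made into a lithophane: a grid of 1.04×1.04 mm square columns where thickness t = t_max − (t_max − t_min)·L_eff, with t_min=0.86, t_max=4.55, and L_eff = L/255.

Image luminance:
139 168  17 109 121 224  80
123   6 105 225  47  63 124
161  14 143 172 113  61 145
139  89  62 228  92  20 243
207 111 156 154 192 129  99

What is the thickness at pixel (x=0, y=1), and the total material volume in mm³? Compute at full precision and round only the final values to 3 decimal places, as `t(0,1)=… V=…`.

span = t_max - t_min = 4.55 - 0.86 = 3.690
L(0,1) = 123, L_eff = 123/255 = 0.482353
t(0,1) = 4.55 - 3.690·0.482353 = 2.770
Σt over all 5·7 pixels = 413531/4250 ≈ 97.3014118
V = pitch²·Σt = 1.04²·413531/4250 = 105.241

t(0,1)=2.770 V=105.241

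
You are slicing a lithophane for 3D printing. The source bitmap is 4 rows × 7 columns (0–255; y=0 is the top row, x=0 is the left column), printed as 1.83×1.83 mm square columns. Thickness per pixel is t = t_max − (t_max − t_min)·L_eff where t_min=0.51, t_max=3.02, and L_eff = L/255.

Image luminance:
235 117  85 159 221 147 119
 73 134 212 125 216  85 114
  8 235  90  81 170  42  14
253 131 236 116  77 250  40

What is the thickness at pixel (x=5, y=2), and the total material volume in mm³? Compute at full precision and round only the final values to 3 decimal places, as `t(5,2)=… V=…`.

t(5,2)=2.607 V=158.415

span = t_max - t_min = 3.02 - 0.51 = 2.510
L(5,2) = 42, L_eff = 42/255 = 0.164706
t(5,2) = 3.02 - 2.510·0.164706 = 2.607
Σt over all 4·7 pixels = 241249/5100 ≈ 47.3037255
V = pitch²·Σt = 1.83²·241249/5100 = 158.415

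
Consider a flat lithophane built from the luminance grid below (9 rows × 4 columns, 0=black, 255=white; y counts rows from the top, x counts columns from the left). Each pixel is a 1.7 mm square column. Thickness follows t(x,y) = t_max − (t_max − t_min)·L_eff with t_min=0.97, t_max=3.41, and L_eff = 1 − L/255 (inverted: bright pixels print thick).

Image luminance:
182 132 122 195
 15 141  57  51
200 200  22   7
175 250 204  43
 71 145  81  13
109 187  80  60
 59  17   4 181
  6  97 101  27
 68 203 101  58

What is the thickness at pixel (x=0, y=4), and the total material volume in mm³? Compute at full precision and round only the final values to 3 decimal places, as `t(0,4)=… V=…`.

t(0,4)=1.649 V=202.241

span = t_max - t_min = 3.41 - 0.97 = 2.440
L(0,4) = 71, L_eff = 1 - 71/255 = 0.721569 (inverted)
t(0,4) = 3.41 - 2.440·0.721569 = 1.649
Σt over all 9·4 pixels = 446119/6375 ≈ 69.9794510
V = pitch²·Σt = 1.7²·446119/6375 = 202.241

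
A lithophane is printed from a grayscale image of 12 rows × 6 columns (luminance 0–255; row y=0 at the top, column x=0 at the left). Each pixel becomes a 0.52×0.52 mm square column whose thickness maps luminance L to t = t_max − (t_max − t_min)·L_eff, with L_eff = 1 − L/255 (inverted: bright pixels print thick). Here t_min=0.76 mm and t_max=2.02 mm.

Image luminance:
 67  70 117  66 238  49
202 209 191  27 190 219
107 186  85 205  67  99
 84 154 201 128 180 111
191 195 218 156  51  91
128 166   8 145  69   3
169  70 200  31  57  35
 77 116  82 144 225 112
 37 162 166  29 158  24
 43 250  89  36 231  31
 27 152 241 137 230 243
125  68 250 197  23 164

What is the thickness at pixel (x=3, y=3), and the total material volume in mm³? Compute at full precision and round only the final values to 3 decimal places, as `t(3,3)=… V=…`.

t(3,3)=1.392 V=26.960

span = t_max - t_min = 2.02 - 0.76 = 1.260
L(3,3) = 128, L_eff = 1 - 128/255 = 0.498039 (inverted)
t(3,3) = 2.02 - 1.260·0.498039 = 1.392
Σt over all 12·6 pixels = 211872/2125 ≈ 99.7044706
V = pitch²·Σt = 0.52²·211872/2125 = 26.960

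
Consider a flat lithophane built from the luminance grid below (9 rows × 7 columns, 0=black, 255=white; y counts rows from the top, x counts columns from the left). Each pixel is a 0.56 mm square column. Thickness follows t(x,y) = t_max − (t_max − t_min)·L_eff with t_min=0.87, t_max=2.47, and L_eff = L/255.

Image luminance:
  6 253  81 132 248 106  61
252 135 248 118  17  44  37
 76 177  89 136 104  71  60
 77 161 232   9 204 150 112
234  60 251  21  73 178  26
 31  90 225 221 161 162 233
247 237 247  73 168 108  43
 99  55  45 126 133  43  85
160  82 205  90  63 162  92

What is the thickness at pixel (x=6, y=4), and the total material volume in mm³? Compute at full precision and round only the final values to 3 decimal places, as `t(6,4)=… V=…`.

t(6,4)=2.307 V=33.205

span = t_max - t_min = 2.47 - 0.87 = 1.600
L(6,4) = 26, L_eff = 26/255 = 0.101961
t(6,4) = 2.47 - 1.600·0.101961 = 2.307
Σt over all 9·7 pixels = 540011/5100 ≈ 105.8845098
V = pitch²·Σt = 0.56²·540011/5100 = 33.205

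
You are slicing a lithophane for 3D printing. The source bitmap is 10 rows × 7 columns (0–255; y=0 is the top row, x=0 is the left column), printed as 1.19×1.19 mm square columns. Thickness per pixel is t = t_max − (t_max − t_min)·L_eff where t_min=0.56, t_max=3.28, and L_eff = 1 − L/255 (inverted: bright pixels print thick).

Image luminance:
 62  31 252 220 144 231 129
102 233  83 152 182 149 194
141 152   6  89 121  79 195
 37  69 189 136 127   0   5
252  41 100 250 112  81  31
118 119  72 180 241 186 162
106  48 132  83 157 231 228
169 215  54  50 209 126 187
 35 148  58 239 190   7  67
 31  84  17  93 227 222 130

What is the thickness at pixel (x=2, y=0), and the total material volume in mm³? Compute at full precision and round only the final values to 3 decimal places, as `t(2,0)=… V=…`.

t(2,0)=3.248 V=191.427

span = t_max - t_min = 3.28 - 0.56 = 2.720
L(2,0) = 252, L_eff = 1 - 252/255 = 0.011765 (inverted)
t(2,0) = 3.28 - 2.720·0.011765 = 3.248
Σt over all 10·7 pixels = 50692/375 ≈ 135.1786667
V = pitch²·Σt = 1.19²·50692/375 = 191.427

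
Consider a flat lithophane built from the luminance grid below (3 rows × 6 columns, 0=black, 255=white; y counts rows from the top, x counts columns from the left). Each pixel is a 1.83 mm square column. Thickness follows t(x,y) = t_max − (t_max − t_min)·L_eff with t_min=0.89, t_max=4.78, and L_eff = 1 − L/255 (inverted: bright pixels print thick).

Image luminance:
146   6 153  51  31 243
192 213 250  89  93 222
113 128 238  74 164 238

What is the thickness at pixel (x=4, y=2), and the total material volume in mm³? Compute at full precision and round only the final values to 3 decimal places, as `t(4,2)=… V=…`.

t(4,2)=3.392 V=188.724

span = t_max - t_min = 4.78 - 0.89 = 3.890
L(4,2) = 164, L_eff = 1 - 164/255 = 0.356863 (inverted)
t(4,2) = 4.78 - 3.890·0.356863 = 3.392
Σt over all 3·6 pixels = 718513/12750 ≈ 56.3539608
V = pitch²·Σt = 1.83²·718513/12750 = 188.724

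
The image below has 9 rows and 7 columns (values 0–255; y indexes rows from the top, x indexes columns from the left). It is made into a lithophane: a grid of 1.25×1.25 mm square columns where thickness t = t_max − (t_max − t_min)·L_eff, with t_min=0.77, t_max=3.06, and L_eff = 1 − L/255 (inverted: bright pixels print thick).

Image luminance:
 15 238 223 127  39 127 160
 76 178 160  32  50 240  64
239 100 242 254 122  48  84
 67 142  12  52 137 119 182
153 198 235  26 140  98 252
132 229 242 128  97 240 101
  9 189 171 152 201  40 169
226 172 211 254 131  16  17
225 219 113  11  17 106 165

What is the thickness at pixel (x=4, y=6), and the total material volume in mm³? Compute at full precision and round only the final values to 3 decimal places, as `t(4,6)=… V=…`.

t(4,6)=2.575 V=196.667

span = t_max - t_min = 3.06 - 0.77 = 2.290
L(4,6) = 201, L_eff = 1 - 201/255 = 0.211765 (inverted)
t(4,6) = 3.06 - 2.290·0.211765 = 2.575
Σt over all 9·7 pixels = 3209611/25500 ≈ 125.8670980
V = pitch²·Σt = 1.25²·3209611/25500 = 196.667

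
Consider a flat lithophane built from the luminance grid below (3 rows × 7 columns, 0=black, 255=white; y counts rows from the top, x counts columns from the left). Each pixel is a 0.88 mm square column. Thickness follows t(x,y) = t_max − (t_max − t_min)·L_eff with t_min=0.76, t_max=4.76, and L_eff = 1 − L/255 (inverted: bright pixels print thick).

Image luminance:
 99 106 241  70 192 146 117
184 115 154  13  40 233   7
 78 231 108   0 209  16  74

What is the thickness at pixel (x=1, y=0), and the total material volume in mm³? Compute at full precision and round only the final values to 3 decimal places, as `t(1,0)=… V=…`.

span = t_max - t_min = 4.76 - 0.76 = 4.000
L(1,0) = 106, L_eff = 1 - 106/255 = 0.584314 (inverted)
t(1,0) = 4.76 - 4.000·0.584314 = 2.423
Σt over all 3·7 pixels = 23003/425 ≈ 54.1247059
V = pitch²·Σt = 0.88²·23003/425 = 41.914

t(1,0)=2.423 V=41.914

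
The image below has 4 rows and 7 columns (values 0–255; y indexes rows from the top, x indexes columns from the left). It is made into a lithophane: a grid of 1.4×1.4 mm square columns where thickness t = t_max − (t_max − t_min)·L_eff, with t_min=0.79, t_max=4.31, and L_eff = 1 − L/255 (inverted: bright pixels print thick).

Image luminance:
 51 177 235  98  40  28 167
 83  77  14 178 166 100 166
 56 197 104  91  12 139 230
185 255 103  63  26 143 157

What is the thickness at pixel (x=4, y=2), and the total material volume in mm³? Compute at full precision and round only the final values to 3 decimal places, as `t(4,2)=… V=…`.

span = t_max - t_min = 4.31 - 0.79 = 3.520
L(4,2) = 12, L_eff = 1 - 12/255 = 0.952941 (inverted)
t(4,2) = 4.31 - 3.520·0.952941 = 0.956
Σt over all 4·7 pixels = 435023/6375 ≈ 68.2389020
V = pitch²·Σt = 1.4²·435023/6375 = 133.748

t(4,2)=0.956 V=133.748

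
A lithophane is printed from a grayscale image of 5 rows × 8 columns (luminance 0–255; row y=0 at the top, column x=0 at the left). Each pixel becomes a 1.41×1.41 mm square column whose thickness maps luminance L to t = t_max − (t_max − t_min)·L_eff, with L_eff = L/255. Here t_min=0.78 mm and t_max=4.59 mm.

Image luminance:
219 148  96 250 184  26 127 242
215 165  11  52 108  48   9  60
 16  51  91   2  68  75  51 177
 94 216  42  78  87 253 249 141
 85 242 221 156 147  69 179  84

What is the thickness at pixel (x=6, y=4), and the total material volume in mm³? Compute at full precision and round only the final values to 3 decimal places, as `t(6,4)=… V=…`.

t(6,4)=1.916 V=221.423

span = t_max - t_min = 4.59 - 0.78 = 3.810
L(6,4) = 179, L_eff = 179/255 = 0.701961
t(6,4) = 4.59 - 3.810·0.701961 = 1.916
Σt over all 5·8 pixels = 473341/4250 ≈ 111.3743529
V = pitch²·Σt = 1.41²·473341/4250 = 221.423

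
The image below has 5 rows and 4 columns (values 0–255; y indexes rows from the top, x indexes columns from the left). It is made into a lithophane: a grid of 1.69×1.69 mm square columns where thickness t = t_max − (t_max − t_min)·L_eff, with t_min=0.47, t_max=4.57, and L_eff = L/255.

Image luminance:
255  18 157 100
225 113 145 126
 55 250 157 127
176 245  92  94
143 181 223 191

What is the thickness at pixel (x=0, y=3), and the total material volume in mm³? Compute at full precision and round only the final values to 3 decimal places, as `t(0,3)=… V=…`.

t(0,3)=1.740 V=119.930

span = t_max - t_min = 4.57 - 0.47 = 4.100
L(0,3) = 176, L_eff = 176/255 = 0.690196
t(0,3) = 4.57 - 4.100·0.690196 = 1.740
Σt over all 5·4 pixels = 107077/2550 ≈ 41.9909804
V = pitch²·Σt = 1.69²·107077/2550 = 119.930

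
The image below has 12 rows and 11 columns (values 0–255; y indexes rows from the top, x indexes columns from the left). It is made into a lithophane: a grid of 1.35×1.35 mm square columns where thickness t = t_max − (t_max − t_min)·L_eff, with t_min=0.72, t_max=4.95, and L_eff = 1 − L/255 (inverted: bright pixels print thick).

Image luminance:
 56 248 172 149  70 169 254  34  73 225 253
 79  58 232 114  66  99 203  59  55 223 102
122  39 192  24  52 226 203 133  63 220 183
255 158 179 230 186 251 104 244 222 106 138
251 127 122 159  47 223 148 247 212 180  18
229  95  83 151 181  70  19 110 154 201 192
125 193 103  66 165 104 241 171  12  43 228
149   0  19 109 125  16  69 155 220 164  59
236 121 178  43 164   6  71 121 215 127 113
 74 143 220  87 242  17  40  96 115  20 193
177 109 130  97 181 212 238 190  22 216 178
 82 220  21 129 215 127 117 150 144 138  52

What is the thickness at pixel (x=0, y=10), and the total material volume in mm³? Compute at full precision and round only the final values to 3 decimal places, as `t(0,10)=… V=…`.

t(0,10)=3.656 V=719.353

span = t_max - t_min = 4.95 - 0.72 = 4.230
L(0,10) = 177, L_eff = 1 - 177/255 = 0.305882 (inverted)
t(0,10) = 4.95 - 4.230·0.305882 = 3.656
Σt over all 12·11 pixels = 671001/1700 ≈ 394.7064706
V = pitch²·Σt = 1.35²·671001/1700 = 719.353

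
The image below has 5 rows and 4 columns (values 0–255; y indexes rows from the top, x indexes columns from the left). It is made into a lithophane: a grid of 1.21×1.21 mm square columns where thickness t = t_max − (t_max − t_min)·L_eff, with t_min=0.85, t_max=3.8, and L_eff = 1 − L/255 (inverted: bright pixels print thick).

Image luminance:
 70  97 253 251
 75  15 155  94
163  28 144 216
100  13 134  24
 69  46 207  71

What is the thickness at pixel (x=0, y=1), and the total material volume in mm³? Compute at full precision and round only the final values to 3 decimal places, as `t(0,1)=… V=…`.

span = t_max - t_min = 3.8 - 0.85 = 2.950
L(0,1) = 75, L_eff = 1 - 75/255 = 0.705882 (inverted)
t(0,1) = 3.8 - 2.950·0.705882 = 1.718
Σt over all 5·4 pixels = 8719/204 ≈ 42.7401961
V = pitch²·Σt = 1.21²·8719/204 = 62.576

t(0,1)=1.718 V=62.576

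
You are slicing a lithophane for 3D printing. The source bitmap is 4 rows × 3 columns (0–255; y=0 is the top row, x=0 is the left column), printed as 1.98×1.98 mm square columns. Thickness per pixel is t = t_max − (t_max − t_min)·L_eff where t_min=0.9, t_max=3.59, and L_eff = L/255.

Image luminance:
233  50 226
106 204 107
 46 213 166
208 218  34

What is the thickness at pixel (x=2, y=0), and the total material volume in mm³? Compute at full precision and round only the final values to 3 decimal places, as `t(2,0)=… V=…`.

t(2,0)=1.206 V=93.994

span = t_max - t_min = 3.59 - 0.9 = 2.690
L(2,0) = 226, L_eff = 226/255 = 0.886275
t(2,0) = 3.59 - 2.690·0.886275 = 1.206
Σt over all 4·3 pixels = 611381/25500 ≈ 23.9757255
V = pitch²·Σt = 1.98²·611381/25500 = 93.994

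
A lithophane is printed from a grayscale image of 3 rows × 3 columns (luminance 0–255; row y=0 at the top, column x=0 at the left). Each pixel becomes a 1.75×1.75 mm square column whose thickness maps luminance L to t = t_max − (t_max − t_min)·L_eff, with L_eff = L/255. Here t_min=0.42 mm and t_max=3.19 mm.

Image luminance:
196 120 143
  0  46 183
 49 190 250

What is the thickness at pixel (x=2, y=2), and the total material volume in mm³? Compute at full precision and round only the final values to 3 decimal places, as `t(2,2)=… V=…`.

span = t_max - t_min = 3.19 - 0.42 = 2.770
L(2,2) = 250, L_eff = 250/255 = 0.980392
t(2,2) = 3.19 - 2.770·0.980392 = 0.474
Σt over all 3·3 pixels = 101519/6375 ≈ 15.9245490
V = pitch²·Σt = 1.75²·101519/6375 = 48.769

t(2,2)=0.474 V=48.769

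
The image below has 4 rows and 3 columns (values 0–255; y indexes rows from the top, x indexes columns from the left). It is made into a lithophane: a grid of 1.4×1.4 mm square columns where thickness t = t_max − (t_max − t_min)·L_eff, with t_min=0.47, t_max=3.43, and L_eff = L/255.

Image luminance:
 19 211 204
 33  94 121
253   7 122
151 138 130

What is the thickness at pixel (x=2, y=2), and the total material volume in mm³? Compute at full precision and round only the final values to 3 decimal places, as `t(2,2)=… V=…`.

t(2,2)=2.014 V=46.933

span = t_max - t_min = 3.43 - 0.47 = 2.960
L(2,2) = 122, L_eff = 122/255 = 0.478431
t(2,2) = 3.43 - 2.960·0.478431 = 2.014
Σt over all 4·3 pixels = 152653/6375 ≈ 23.9455686
V = pitch²·Σt = 1.4²·152653/6375 = 46.933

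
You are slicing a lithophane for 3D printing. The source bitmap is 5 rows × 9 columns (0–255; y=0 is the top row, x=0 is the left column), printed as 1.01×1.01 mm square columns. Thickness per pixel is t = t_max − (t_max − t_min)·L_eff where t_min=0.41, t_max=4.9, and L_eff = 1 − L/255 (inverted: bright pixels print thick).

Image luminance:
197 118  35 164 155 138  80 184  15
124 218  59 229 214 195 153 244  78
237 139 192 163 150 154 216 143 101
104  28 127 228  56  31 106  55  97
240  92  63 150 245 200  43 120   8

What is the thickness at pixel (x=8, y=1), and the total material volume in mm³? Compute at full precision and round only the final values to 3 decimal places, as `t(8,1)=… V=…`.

span = t_max - t_min = 4.9 - 0.41 = 4.490
L(8,1) = 78, L_eff = 1 - 78/255 = 0.694118 (inverted)
t(8,1) = 4.9 - 4.490·0.694118 = 1.783
Σt over all 5·9 pixels = 3203987/25500 ≈ 125.6465490
V = pitch²·Σt = 1.01²·3203987/25500 = 128.172

t(8,1)=1.783 V=128.172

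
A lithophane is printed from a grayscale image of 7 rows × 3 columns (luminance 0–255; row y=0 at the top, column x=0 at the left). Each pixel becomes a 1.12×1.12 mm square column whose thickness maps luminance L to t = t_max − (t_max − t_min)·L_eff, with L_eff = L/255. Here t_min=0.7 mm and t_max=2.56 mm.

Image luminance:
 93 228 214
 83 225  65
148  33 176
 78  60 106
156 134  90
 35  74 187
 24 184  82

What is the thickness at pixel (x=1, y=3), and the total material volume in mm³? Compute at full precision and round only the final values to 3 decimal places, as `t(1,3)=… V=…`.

t(1,3)=2.122 V=44.791

span = t_max - t_min = 2.56 - 0.7 = 1.860
L(1,3) = 60, L_eff = 60/255 = 0.235294
t(1,3) = 2.56 - 1.860·0.235294 = 2.122
Σt over all 7·3 pixels = 30351/850 ≈ 35.7070588
V = pitch²·Σt = 1.12²·30351/850 = 44.791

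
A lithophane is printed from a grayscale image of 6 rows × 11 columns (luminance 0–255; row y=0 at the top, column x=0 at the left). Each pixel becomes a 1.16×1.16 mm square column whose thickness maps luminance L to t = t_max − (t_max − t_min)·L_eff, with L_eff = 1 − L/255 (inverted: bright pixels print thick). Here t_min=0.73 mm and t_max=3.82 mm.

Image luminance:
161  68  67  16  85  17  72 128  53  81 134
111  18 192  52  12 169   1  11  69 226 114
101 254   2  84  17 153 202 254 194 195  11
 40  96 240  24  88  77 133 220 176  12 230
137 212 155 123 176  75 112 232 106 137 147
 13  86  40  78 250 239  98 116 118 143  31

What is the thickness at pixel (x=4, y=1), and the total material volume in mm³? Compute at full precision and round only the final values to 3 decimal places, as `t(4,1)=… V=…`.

t(4,1)=0.875 V=186.861

span = t_max - t_min = 3.82 - 0.73 = 3.090
L(4,1) = 12, L_eff = 1 - 12/255 = 0.952941 (inverted)
t(4,1) = 3.82 - 3.090·0.952941 = 0.875
Σt over all 6·11 pixels = 590191/4250 ≈ 138.8684706
V = pitch²·Σt = 1.16²·590191/4250 = 186.861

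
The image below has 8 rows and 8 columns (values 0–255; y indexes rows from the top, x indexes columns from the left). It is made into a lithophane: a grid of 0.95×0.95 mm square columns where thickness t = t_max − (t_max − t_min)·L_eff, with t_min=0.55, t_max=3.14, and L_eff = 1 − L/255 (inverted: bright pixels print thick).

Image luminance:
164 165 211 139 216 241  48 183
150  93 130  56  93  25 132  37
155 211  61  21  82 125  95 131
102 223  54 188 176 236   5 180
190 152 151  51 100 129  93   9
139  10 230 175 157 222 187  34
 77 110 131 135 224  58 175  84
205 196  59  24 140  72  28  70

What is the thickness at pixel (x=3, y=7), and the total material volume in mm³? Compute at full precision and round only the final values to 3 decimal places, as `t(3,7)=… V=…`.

span = t_max - t_min = 3.14 - 0.55 = 2.590
L(3,7) = 24, L_eff = 1 - 24/255 = 0.905882 (inverted)
t(3,7) = 3.14 - 2.590·0.905882 = 0.794
Σt over all 8·8 pixels = 591071/5100 ≈ 115.8962745
V = pitch²·Σt = 0.95²·591071/5100 = 104.596

t(3,7)=0.794 V=104.596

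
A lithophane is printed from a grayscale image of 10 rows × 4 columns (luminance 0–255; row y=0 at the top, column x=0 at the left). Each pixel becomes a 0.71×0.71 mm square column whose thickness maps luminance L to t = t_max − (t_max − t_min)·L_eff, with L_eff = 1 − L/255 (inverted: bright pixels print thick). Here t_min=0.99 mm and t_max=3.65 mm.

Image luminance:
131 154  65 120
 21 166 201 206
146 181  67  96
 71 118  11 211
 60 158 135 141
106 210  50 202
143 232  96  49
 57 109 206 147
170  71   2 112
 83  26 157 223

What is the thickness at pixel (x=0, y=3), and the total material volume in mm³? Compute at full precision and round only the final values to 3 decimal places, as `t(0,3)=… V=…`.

t(0,3)=1.731 V=45.781

span = t_max - t_min = 3.65 - 0.99 = 2.660
L(0,3) = 71, L_eff = 1 - 71/255 = 0.721569 (inverted)
t(0,3) = 3.65 - 2.660·0.721569 = 1.731
Σt over all 10·4 pixels = 115793/1275 ≈ 90.8180392
V = pitch²·Σt = 0.71²·115793/1275 = 45.781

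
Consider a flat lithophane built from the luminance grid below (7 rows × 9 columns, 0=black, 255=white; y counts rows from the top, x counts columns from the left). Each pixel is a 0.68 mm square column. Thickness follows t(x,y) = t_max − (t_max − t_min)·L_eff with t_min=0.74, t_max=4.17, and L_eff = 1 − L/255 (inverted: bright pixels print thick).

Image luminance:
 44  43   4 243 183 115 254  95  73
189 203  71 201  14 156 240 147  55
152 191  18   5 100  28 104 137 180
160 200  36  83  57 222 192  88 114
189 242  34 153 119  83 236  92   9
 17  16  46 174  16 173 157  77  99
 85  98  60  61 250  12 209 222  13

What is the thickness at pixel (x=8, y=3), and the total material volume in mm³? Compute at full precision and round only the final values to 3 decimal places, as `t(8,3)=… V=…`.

span = t_max - t_min = 4.17 - 0.74 = 3.430
L(8,3) = 114, L_eff = 1 - 114/255 = 0.552941 (inverted)
t(8,3) = 4.17 - 3.430·0.552941 = 2.273
Σt over all 7·9 pixels = 3706087/25500 ≈ 145.3367451
V = pitch²·Σt = 0.68²·3706087/25500 = 67.204

t(8,3)=2.273 V=67.204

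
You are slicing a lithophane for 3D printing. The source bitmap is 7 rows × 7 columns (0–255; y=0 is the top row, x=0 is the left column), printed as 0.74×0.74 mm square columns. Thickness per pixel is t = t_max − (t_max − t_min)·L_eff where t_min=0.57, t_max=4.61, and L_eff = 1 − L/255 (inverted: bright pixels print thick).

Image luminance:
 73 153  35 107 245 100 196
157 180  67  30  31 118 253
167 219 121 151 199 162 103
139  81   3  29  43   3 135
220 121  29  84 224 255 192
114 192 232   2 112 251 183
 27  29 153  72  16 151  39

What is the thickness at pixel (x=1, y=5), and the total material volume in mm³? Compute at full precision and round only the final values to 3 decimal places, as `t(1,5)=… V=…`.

t(1,5)=3.612 V=67.331

span = t_max - t_min = 4.61 - 0.57 = 4.040
L(1,5) = 192, L_eff = 1 - 192/255 = 0.247059 (inverted)
t(1,5) = 4.61 - 4.040·0.247059 = 3.612
Σt over all 7·7 pixels = 3135407/25500 ≈ 122.9571373
V = pitch²·Σt = 0.74²·3135407/25500 = 67.331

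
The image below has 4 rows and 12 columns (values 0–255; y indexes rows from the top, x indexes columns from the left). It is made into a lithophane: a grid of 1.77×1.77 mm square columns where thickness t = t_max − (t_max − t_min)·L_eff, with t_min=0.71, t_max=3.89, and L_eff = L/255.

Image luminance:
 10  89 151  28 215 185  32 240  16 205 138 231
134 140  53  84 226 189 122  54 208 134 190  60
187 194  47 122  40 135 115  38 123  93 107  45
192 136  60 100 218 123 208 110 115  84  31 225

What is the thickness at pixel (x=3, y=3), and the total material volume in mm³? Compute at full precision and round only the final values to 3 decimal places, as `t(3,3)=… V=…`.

t(3,3)=2.643 V=351.264

span = t_max - t_min = 3.89 - 0.71 = 3.180
L(3,3) = 100, L_eff = 100/255 = 0.392157
t(3,3) = 3.89 - 3.180·0.392157 = 2.643
Σt over all 4·12 pixels = 238257/2125 ≈ 112.1209412
V = pitch²·Σt = 1.77²·238257/2125 = 351.264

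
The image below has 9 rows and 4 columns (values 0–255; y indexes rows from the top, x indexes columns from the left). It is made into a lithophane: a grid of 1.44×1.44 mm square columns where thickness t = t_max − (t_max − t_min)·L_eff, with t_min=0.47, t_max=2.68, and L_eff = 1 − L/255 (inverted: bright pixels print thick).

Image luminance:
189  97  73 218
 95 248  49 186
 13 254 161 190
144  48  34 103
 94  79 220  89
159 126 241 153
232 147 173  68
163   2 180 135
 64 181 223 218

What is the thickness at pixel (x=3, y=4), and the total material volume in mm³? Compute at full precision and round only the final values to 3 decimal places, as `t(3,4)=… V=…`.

span = t_max - t_min = 2.68 - 0.47 = 2.210
L(3,4) = 89, L_eff = 1 - 89/255 = 0.650980 (inverted)
t(3,4) = 2.68 - 2.210·0.650980 = 1.241
Σt over all 9·4 pixels = 60.678
V = pitch²·Σt = 1.44²·60.678 = 125.822

t(3,4)=1.241 V=125.822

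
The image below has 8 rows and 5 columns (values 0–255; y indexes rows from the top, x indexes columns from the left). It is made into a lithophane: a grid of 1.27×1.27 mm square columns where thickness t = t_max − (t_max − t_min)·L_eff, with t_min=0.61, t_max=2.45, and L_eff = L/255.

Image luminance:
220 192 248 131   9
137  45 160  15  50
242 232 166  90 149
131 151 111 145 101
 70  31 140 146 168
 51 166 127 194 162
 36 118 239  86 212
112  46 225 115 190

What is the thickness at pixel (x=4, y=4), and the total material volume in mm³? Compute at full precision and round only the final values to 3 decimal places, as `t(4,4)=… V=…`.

span = t_max - t_min = 2.45 - 0.61 = 1.840
L(4,4) = 168, L_eff = 168/255 = 0.658824
t(4,4) = 2.45 - 1.840·0.658824 = 1.238
Σt over all 8·5 pixels = 378236/6375 ≈ 59.3311373
V = pitch²·Σt = 1.27²·378236/6375 = 95.695

t(4,4)=1.238 V=95.695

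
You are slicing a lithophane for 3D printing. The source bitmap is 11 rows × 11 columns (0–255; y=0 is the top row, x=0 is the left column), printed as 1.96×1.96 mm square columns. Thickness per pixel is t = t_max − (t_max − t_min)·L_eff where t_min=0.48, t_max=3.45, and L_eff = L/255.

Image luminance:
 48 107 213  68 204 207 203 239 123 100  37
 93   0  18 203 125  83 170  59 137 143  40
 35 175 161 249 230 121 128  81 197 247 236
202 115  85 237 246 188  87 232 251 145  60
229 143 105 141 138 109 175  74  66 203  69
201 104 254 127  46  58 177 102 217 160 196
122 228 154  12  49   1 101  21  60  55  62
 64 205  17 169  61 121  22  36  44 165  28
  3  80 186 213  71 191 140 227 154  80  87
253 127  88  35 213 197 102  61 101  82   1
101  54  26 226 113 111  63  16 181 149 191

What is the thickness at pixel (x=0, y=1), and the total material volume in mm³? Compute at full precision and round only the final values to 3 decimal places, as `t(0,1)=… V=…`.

t(0,1)=2.367 V=926.172

span = t_max - t_min = 3.45 - 0.48 = 2.970
L(0,1) = 93, L_eff = 93/255 = 0.364706
t(0,1) = 3.45 - 2.970·0.364706 = 2.367
Σt over all 11·11 pixels = 2049267/8500 ≈ 241.0902353
V = pitch²·Σt = 1.96²·2049267/8500 = 926.172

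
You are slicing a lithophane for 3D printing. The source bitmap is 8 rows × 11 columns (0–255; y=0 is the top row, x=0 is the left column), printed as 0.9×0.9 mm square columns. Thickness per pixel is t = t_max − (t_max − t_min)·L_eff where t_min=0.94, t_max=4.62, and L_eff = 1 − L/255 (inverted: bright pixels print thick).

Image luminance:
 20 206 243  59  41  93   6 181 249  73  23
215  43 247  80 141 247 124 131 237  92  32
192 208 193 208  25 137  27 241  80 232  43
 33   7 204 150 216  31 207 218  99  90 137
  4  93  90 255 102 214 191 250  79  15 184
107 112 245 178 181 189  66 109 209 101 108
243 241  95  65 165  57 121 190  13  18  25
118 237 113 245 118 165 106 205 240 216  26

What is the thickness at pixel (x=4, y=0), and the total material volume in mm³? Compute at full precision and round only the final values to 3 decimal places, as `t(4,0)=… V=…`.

span = t_max - t_min = 4.62 - 0.94 = 3.680
L(4,0) = 41, L_eff = 1 - 41/255 = 0.839216 (inverted)
t(4,0) = 4.62 - 3.680·0.839216 = 1.532
Σt over all 8·11 pixels = 107928/425 ≈ 253.9482353
V = pitch²·Σt = 0.9²·107928/425 = 205.698

t(4,0)=1.532 V=205.698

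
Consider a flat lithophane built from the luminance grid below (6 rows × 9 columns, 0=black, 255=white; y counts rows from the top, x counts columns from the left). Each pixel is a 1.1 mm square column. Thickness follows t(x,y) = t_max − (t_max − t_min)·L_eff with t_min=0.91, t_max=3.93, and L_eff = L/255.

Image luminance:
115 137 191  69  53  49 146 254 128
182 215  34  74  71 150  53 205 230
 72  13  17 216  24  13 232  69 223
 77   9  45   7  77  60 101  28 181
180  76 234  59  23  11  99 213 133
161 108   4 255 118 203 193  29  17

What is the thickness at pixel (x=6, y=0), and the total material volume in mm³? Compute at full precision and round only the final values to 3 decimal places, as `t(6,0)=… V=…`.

span = t_max - t_min = 3.93 - 0.91 = 3.020
L(6,0) = 146, L_eff = 146/255 = 0.572549
t(6,0) = 3.93 - 3.020·0.572549 = 2.201
Σt over all 6·9 pixels = 1809469/12750 ≈ 141.9191373
V = pitch²·Σt = 1.1²·1809469/12750 = 171.722

t(6,0)=2.201 V=171.722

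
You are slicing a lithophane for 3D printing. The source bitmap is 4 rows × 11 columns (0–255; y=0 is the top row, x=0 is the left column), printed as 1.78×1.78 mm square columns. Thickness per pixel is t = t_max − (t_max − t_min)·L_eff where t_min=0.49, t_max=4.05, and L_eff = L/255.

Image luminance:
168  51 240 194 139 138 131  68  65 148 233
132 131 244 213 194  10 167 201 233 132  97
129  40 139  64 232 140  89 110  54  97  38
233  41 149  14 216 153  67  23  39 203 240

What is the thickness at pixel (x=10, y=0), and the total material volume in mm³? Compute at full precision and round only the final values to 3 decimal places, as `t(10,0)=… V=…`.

t(10,0)=0.797 V=306.330

span = t_max - t_min = 4.05 - 0.49 = 3.560
L(10,0) = 233, L_eff = 233/255 = 0.913725
t(10,0) = 4.05 - 3.560·0.913725 = 0.797
Σt over all 4·11 pixels = 616354/6375 ≈ 96.6829804
V = pitch²·Σt = 1.78²·616354/6375 = 306.330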